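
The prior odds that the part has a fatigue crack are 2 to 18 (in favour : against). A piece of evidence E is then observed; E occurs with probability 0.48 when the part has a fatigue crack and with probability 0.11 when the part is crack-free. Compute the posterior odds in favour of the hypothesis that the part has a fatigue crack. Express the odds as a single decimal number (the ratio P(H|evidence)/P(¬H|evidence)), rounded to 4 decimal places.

Posterior odds ≈ 0.4848

Prior odds = 2/18 = 0.11111.
Likelihood ratio for E = 0.48/0.11 = 4.3636.
Posterior odds = prior odds × LR = 0.48485.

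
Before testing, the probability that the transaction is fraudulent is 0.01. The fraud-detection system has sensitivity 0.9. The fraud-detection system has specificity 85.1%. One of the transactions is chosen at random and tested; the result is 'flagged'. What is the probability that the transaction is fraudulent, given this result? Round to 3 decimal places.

P(H | E) ≈ 0.058

Let H be the event that the transaction is fraudulent. P(H) = 0.01, so P(¬H) = 0.99. With E the 'flagged' result, P(E|H) = 0.9 and P(E|¬H) = 0.149.
P(E) = 0.9·0.01 + 0.149·0.99 = 0.0090000 + 0.14751 = 0.15651.
By Bayes' theorem, P(H|E) = 0.0090000 / 0.15651 = 0.058.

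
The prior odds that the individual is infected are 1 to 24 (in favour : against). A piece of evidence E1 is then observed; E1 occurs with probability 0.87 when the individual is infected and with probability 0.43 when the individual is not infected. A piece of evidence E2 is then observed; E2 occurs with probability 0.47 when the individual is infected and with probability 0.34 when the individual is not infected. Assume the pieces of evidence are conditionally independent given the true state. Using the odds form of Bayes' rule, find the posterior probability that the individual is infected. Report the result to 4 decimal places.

Posterior probability ≈ 0.1044

Prior odds = 1/24 = 0.041667.
Likelihood ratio for E1 = 0.87/0.43 = 2.0233.
Likelihood ratio for E2 = 0.47/0.34 = 1.3824.
Posterior odds = prior odds × LR₁ × LR₂ = 0.11654.
Posterior probability = odds/(1+odds) = 0.11654/1.1165 = 0.1044.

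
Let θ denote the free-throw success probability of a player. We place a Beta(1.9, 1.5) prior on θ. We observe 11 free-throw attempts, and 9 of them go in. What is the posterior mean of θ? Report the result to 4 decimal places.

Posterior mean ≈ 0.7569

The binomial likelihood is conjugate to the Beta prior: with 9 successes and 2 failures, the posterior is Beta(1.9+9, 1.5+2) = Beta(10.9, 3.5).
Posterior mean = α/(α+β) = 10.9/14.4 = 0.7569.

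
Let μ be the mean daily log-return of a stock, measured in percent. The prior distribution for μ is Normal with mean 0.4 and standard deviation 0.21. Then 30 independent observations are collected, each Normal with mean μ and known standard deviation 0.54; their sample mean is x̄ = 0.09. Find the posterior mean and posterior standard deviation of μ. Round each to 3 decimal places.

With known σ, the Normal prior is conjugate. Weight on the data is w = (n/σ²)/(n/σ² + 1/τ₀²) = 102.881/(102.881+22.6757) = 0.81940.
Posterior mean = w·x̄ + (1−w)·μ₀ = 0.81940·0.09 + 0.18060·0.4 = 0.146. Posterior variance = 1/(102.881+22.6757) = 0.00796455, so SD = 0.089.

Posterior mean ≈ 0.146; posterior SD ≈ 0.089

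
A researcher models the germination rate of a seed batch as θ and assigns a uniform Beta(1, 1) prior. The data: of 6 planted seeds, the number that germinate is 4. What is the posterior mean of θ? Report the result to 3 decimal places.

Posterior mean ≈ 0.625

The binomial likelihood is conjugate to the Beta prior: with 4 successes and 2 failures, the posterior is Beta(1+4, 1+2) = Beta(5, 3).
E[θ | data] = 5/(5+3) = 0.625.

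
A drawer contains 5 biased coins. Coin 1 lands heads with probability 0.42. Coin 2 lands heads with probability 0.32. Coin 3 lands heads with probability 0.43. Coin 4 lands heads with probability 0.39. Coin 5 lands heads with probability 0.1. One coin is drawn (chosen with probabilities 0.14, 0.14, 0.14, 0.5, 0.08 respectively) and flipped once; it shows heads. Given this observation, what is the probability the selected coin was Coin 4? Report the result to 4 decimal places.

Posterior probability ≈ 0.5316

P(heads|C1) = 0.42; P(heads|C2) = 0.32; P(heads|C3) = 0.43; P(heads|C4) = 0.39; P(heads|C5) = 0.1.
Prior × likelihood for each source: 0.14·0.42=0.05880, 0.14·0.32=0.04480, 0.14·0.43=0.06020, 0.5·0.39=0.1950, 0.08·0.1=0.008000. Summing gives P(heads) = 0.36680.
P(Coin 4 | heads) = 0.1950 / 0.36680 = 0.5316.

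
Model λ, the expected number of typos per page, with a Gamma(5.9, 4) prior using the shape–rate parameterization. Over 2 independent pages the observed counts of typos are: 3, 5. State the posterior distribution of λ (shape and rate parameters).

Posterior: Gamma(shape=13.9, rate=6)

Total count ∑xᵢ = 8 over n = 2 pages.
Gamma is conjugate to the Poisson likelihood: posterior is Gamma(shape = 5.9+8 = 13.9, rate = 4+2 = 6).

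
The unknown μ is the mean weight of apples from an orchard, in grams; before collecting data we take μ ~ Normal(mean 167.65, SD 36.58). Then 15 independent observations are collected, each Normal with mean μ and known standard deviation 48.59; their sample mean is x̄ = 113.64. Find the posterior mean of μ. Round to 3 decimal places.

Posterior mean ≈ 119.324

With known σ, the Normal prior is conjugate. Weight on the data is w = (n/σ²)/(n/σ² + 1/τ₀²) = 0.00635327/(0.00635327+0.00074733) = 0.89475.
Posterior mean = w·x̄ + (1−w)·μ₀ = 0.89475·113.64 + 0.10525·167.65 = 119.324.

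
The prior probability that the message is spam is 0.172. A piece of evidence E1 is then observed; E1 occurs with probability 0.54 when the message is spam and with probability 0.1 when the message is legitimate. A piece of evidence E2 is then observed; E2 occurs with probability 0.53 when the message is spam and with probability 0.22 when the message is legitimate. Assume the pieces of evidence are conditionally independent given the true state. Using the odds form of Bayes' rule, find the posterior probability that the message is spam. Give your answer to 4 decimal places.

Posterior probability ≈ 0.7299

Prior odds = 0.172/(1−0.172) = 0.20773. In log-odds, ln(0.20773) = -1.5715.
Add log likelihood ratios: ln(5.4000) + ln(2.4091) = 2.5656.
Posterior log-odds = 0.99413, so posterior odds = exp(0.99413) = 2.7024. Converting, P(H|E) = 2.7024/3.7024 = 0.7299.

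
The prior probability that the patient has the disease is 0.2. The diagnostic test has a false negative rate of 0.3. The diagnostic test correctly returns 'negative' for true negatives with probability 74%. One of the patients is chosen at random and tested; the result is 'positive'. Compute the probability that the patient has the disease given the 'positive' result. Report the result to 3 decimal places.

P(H | E) ≈ 0.402

Let H be the event that the patient has the disease. P(H) = 0.2, so P(¬H) = 0.8. With E the 'positive' result, P(E|H) = 0.7 and P(E|¬H) = 0.26.
P(E) = 0.7·0.2 + 0.26·0.8 = 0.14000 + 0.20800 = 0.34800.
By Bayes' theorem, P(H|E) = 0.14000 / 0.34800 = 0.402.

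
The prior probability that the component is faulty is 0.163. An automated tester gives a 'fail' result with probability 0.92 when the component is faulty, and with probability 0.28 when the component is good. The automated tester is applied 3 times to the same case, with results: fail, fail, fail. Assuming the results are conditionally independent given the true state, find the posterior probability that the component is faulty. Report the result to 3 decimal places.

Posterior P(H) ≈ 0.874

With H the event that the component is faulty, the joint likelihood of the observed sequence is P(data|H) = 0.92·0.92·0.92 = 0.77869 and P(data|¬H) = 0.28·0.28·0.28 = 0.021952.
Bayes: P(H|data) = 0.163·0.77869 / (0.163·0.77869 + 0.837·0.021952) = 0.12693/0.14530 = 0.8735.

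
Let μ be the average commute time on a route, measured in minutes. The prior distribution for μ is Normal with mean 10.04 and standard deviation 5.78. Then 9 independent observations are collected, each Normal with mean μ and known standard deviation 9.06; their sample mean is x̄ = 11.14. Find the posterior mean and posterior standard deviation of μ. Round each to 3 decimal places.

Posterior mean ≈ 10.904; posterior SD ≈ 2.677

Prior precision 1/τ₀² = 1/5.78² = 0.0299326; data precision n/σ² = 9/9.06² = 0.109644.
Posterior precision = 0.0299326 + 0.109644 = 0.139577, giving posterior SD = 1/√0.139577 = 2.677.
Posterior mean = (0.0299326·10.04 + 0.109644·11.14) / 0.139577 = 10.904.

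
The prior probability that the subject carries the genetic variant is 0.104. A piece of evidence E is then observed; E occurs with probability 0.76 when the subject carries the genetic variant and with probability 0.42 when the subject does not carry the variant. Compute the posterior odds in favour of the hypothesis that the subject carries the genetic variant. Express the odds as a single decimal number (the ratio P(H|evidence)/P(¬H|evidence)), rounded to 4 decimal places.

Posterior odds ≈ 0.2100

Prior odds = 0.104/(1−0.104) = 0.11607. In log-odds, ln(0.11607) = -2.1535.
Add log likelihood ratio: ln(1.8095) = 0.59306.
Posterior log-odds = -1.5605, so posterior odds = exp(-1.5605) = 0.21003.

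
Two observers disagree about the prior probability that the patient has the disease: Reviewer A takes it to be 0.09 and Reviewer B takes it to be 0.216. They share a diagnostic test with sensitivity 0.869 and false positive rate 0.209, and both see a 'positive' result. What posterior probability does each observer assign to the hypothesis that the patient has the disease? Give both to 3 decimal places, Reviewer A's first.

The likelihood ratio for a 'positive' result is 0.869/0.209 = 4.1579.
Reviewer A: prior odds 0.09/0.91 = 0.098901; posterior odds 0.41122; posterior probability 0.291.
Reviewer B: prior odds 0.216/0.784 = 0.27551; posterior odds 1.1455; posterior probability 0.534.

Reviewer A: 0.291; Reviewer B: 0.534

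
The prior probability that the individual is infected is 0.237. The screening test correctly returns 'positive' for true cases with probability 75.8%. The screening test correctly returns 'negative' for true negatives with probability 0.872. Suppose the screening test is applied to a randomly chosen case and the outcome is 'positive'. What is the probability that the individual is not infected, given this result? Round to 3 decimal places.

P(¬H | E) ≈ 0.352

Write H for 'the individual is infected'. Prior odds H:¬H = 0.237/0.763 = 0.31062. For the 'positive' outcome, the likelihood ratio is 0.758/0.128 = 5.9219.
Posterior odds = 0.31062 × 5.9219 = 1.8394, so P(H|E) = 1.8394/(1+1.8394) = 0.648. Then P(¬H|E) = 1 − 0.648 = 0.352.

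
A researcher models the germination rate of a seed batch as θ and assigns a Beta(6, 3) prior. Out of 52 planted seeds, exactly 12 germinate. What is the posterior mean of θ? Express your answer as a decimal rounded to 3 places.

Observing 12 successes and 40 failures updates Beta(6, 3) by adding the success and failure counts to the two shape parameters: α = 6+12 = 18, β = 3+40 = 43.
E[θ | data] = 18/(18+43) = 0.295.

Posterior mean ≈ 0.295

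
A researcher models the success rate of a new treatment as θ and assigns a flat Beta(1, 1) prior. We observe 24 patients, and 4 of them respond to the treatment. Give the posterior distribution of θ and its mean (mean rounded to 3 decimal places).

Posterior: Beta(5, 21); mean ≈ 0.192

The binomial likelihood is conjugate to the Beta prior: with 4 successes and 20 failures, the posterior is Beta(1+4, 1+20) = Beta(5, 21).
E[θ | data] = 5/(5+21) = 0.192.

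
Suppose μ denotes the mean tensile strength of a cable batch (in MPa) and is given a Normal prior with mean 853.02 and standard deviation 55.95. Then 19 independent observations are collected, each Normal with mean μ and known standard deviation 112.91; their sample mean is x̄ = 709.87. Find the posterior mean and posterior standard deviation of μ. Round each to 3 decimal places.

With known σ, the Normal prior is conjugate. Weight on the data is w = (n/σ²)/(n/σ² + 1/τ₀²) = 0.00149035/(0.00149035+0.00031945) = 0.82349.
Posterior mean = w·x̄ + (1−w)·μ₀ = 0.82349·709.87 + 0.17651·853.02 = 735.137. Posterior variance = 1/(0.00149035+0.00031945) = 552.547, so SD = 23.506.

Posterior mean ≈ 735.137; posterior SD ≈ 23.506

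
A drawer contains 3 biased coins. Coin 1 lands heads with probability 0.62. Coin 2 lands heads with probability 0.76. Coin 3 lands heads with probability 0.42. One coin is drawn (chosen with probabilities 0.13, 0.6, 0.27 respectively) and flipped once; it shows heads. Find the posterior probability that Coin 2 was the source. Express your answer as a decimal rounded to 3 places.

Posterior probability ≈ 0.702

P(heads|C1) = 0.62; P(heads|C2) = 0.76; P(heads|C3) = 0.42.
Prior × likelihood for each source: 0.13·0.62=0.08060, 0.6·0.76=0.4560, 0.27·0.42=0.1134. Summing gives P(heads) = 0.65000.
P(Coin 2 | heads) = 0.4560 / 0.65000 = 0.702.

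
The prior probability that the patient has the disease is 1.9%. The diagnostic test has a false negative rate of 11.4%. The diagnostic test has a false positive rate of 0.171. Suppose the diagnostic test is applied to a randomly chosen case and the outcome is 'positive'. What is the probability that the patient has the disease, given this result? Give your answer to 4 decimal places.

Let H be the event that the patient has the disease. P(H) = 0.019, so P(¬H) = 0.981. With E the 'positive' result, P(E|H) = 0.886 and P(E|¬H) = 0.171.
P(E) = 0.886·0.019 + 0.171·0.981 = 0.016834 + 0.16775 = 0.18458.
By Bayes' theorem, P(H|E) = 0.016834 / 0.18458 = 0.0912.

P(H | E) ≈ 0.0912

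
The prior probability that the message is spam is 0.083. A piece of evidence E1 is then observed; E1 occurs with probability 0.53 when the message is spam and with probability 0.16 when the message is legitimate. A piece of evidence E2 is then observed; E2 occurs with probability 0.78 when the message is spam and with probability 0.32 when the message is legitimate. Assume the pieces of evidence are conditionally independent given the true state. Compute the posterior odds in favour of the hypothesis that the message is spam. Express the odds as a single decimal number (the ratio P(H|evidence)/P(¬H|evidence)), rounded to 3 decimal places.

Prior odds = 0.083/(1−0.083) = 0.090513.
Likelihood ratio for E1 = 0.53/0.16 = 3.3125.
Likelihood ratio for E2 = 0.78/0.32 = 2.4375.
Posterior odds = prior odds × LR₁ × LR₂ = 0.73082.

Posterior odds ≈ 0.731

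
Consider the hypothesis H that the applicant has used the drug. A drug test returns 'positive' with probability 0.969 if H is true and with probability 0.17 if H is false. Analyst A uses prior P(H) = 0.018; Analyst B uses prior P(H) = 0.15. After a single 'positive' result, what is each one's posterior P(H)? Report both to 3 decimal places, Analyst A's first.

Analyst A: 0.095; Analyst B: 0.501

The likelihood ratio for a 'positive' result is 0.969/0.17 = 5.7000.
Analyst A: prior odds 0.018/0.982 = 0.018330; posterior odds 0.10448; posterior probability 0.095.
Analyst B: prior odds 0.15/0.85 = 0.17647; posterior odds 1.0059; posterior probability 0.501.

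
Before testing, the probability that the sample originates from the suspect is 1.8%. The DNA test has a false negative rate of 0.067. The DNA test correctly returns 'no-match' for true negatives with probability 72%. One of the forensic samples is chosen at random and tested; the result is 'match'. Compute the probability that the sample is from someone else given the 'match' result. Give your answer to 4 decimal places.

P(¬H | E) ≈ 0.9424

Let H be the event that the sample originates from the suspect. P(H) = 0.018, so P(¬H) = 0.982. With E the 'match' result, P(E|H) = 0.933 and P(E|¬H) = 0.28.
P(E) = 0.933·0.018 + 0.28·0.982 = 0.016794 + 0.27496 = 0.29175.
By Bayes' theorem, P(H|E) = 0.016794 / 0.29175 = 0.0576. Hence P(¬H|E) = 1 − 0.0576 = 0.9424.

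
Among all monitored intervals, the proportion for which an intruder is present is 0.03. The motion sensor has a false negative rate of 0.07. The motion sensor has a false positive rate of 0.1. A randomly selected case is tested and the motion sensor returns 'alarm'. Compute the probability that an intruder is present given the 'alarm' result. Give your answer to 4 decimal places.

Let H be the event that an intruder is present. P(H) = 0.03, so P(¬H) = 0.97. With E the 'alarm' result, P(E|H) = 0.93 and P(E|¬H) = 0.1.
P(E) = 0.93·0.03 + 0.1·0.97 = 0.027900 + 0.097000 = 0.12490.
By Bayes' theorem, P(H|E) = 0.027900 / 0.12490 = 0.2234.

P(H | E) ≈ 0.2234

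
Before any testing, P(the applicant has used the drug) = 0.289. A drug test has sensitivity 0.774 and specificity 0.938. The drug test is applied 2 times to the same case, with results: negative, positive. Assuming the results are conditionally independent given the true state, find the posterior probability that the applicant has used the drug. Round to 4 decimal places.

Posterior P(H) ≈ 0.5501

With H the event that the applicant has used the drug, the joint likelihood of the observed sequence is P(data|H) = 0.226·0.774 = 0.17492 and P(data|¬H) = 0.938·0.062 = 0.058156.
Bayes: P(H|data) = 0.289·0.17492 / (0.289·0.17492 + 0.711·0.058156) = 0.050553/0.091902 = 0.5501.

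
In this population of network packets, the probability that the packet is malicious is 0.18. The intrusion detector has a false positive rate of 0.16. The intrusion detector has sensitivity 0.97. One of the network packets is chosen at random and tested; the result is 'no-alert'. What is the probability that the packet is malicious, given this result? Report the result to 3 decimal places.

P(H | E) ≈ 0.008

Write H for 'the packet is malicious'. Prior odds H:¬H = 0.18/0.82 = 0.21951. For the 'no-alert' outcome, the likelihood ratio is 0.03/0.84 = 0.035714.
Posterior odds = 0.21951 × 0.035714 = 0.0078397, so P(H|E) = 0.0078397/(1+0.0078397) = 0.008.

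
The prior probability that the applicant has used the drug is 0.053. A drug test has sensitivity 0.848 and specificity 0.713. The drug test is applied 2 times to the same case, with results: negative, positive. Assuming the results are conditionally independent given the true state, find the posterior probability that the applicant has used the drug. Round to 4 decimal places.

Posterior P(H) ≈ 0.0341

Let H be the event that the applicant has used the drug; start with P(H) = 0.053. P('positive'|H) = 0.848, P('positive'|¬H) = 0.287.
Update on result 1 ('negative'): P(H) ← 0.152·0.0530 / (0.152·0.0530 + 0.713·0.9470) = 0.0080560/0.68327 = 0.0118.
Update on result 2 ('positive'): P(H) ← 0.848·0.0118 / (0.848·0.0118 + 0.287·0.9882) = 0.0099983/0.29361 = 0.0341.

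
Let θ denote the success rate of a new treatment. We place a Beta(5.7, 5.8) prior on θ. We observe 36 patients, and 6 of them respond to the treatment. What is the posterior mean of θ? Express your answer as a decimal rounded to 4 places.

Posterior mean ≈ 0.2463

Observing 6 successes and 30 failures updates Beta(5.7, 5.8) by adding the success and failure counts to the two shape parameters: α = 5.7+6 = 11.7, β = 5.8+30 = 35.8.
Posterior mean = α/(α+β) = 11.7/47.5 = 0.2463.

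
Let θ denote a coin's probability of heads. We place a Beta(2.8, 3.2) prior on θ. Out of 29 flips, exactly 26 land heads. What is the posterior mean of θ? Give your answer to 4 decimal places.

Posterior mean ≈ 0.8229

Observing 26 successes and 3 failures updates Beta(2.8, 3.2) by adding the success and failure counts to the two shape parameters: α = 2.8+26 = 28.8, β = 3.2+3 = 6.2.
Posterior mean = α/(α+β) = 28.8/35 = 0.8229.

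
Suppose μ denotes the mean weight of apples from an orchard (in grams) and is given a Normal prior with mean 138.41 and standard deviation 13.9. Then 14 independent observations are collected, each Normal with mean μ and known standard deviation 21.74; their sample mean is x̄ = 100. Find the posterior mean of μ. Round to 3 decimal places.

Prior precision 1/τ₀² = 1/13.9² = 0.00517572; data precision n/σ² = 14/21.74² = 0.0296216.
Posterior precision = 0.00517572 + 0.0296216 = 0.0347973.
Posterior mean = (0.00517572·138.41 + 0.0296216·100) / 0.0347973 = 105.713.

Posterior mean ≈ 105.713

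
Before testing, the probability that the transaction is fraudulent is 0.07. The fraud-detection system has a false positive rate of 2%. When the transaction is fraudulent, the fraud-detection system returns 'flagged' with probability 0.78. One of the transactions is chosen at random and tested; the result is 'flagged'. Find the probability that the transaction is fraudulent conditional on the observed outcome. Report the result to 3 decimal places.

Write H for 'the transaction is fraudulent'. Prior odds H:¬H = 0.07/0.93 = 0.075269. For the 'flagged' outcome, the likelihood ratio is 0.78/0.02 = 39.000.
Posterior odds = 0.075269 × 39.000 = 2.9355, so P(H|E) = 2.9355/(1+2.9355) = 0.746.

P(H | E) ≈ 0.746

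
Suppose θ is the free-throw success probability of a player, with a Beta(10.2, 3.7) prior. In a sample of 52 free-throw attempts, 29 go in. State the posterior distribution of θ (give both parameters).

The binomial likelihood is conjugate to the Beta prior: with 29 successes and 23 failures, the posterior is Beta(10.2+29, 3.7+23) = Beta(39.2, 26.7).

Posterior: Beta(39.2, 26.7)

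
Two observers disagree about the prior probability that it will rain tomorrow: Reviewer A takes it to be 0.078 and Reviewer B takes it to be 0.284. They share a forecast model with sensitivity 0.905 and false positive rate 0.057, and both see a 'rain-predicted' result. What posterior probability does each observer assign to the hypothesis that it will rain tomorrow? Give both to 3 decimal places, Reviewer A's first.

Reviewer A: 0.573; Reviewer B: 0.863

P('+'|H) = 0.905, P('+'|¬H) = 0.057.
Reviewer A: numerator 0.905·0.078 = 0.070590; evidence = 0.070590+0.057·0.922 = 0.12314; posterior = 0.573.
Reviewer B: numerator 0.905·0.284 = 0.25702; evidence = 0.25702+0.057·0.716 = 0.29783; posterior = 0.863.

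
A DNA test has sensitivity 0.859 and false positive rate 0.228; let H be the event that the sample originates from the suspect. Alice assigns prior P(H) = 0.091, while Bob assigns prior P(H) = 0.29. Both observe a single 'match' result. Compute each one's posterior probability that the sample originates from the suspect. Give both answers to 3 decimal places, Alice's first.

Alice: 0.274; Bob: 0.606

P('+'|H) = 0.859, P('+'|¬H) = 0.228.
Alice: numerator 0.859·0.091 = 0.078169; evidence = 0.078169+0.228·0.909 = 0.28542; posterior = 0.274.
Bob: numerator 0.859·0.29 = 0.24911; evidence = 0.24911+0.228·0.71 = 0.41099; posterior = 0.606.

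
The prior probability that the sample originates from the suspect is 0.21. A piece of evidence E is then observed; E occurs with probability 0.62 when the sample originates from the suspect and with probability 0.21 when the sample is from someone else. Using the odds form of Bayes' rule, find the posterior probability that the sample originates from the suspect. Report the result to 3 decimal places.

Posterior probability ≈ 0.440

Prior odds = 0.21/(1−0.21) = 0.26582. In log-odds, ln(0.26582) = -1.3249.
Add log likelihood ratio: ln(2.9524) = 1.0826.
Posterior log-odds = -0.24231, so posterior odds = exp(-0.24231) = 0.78481. Converting, P(H|E) = 0.78481/1.7848 = 0.440.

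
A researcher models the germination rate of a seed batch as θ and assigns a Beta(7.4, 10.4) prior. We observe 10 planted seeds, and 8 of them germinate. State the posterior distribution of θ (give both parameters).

Posterior: Beta(15.4, 12.4)

The binomial likelihood is conjugate to the Beta prior: with 8 successes and 2 failures, the posterior is Beta(7.4+8, 10.4+2) = Beta(15.4, 12.4).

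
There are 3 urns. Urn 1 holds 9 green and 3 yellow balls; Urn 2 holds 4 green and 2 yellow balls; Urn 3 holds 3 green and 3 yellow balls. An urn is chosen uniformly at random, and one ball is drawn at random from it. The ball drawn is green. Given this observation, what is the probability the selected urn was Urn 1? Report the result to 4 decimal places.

Tabulate prior·likelihood by source: [1] prior 0.333333, lik 0.75, product 0.2500; [2] prior 0.333333, lik 0.6667, product 0.2222; [3] prior 0.333333, lik 0.5, product 0.1667.
Normalizing constant = 0.63889; the posterior for Urn 1 is its product over the sum, 0.2500/0.63889 = 0.3913.

Posterior probability ≈ 0.3913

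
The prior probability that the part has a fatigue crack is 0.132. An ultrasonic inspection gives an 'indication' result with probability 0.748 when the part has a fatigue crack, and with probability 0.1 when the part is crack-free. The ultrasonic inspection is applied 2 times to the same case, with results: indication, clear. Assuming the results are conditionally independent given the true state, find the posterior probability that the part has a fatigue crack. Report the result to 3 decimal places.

With H the event that the part has a fatigue crack, the joint likelihood of the observed sequence is P(data|H) = 0.748·0.252 = 0.18850 and P(data|¬H) = 0.1·0.9 = 0.090000.
Bayes: P(H|data) = 0.132·0.18850 / (0.132·0.18850 + 0.868·0.090000) = 0.024881/0.10300 = 0.2416.

Posterior P(H) ≈ 0.242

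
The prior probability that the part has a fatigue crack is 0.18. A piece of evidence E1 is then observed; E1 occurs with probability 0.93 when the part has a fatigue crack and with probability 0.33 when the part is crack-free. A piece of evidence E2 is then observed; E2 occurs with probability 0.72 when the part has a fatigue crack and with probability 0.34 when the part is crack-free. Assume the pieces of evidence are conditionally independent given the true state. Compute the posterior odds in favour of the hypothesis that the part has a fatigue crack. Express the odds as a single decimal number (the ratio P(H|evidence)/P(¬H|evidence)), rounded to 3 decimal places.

Prior odds = 0.18/(1−0.18) = 0.21951.
Likelihood ratio for E1 = 0.93/0.33 = 2.8182.
Likelihood ratio for E2 = 0.72/0.34 = 2.1176.
Posterior odds = prior odds × LR₁ × LR₂ = 1.3100.

Posterior odds ≈ 1.310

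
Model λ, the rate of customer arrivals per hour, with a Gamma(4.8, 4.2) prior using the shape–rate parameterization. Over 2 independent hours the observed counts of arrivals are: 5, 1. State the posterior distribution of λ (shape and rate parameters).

Total count ∑xᵢ = 6 over n = 2 hours.
Gamma is conjugate to the Poisson likelihood: posterior is Gamma(shape = 4.8+6 = 10.8, rate = 4.2+2 = 6.2).

Posterior: Gamma(shape=10.8, rate=6.2)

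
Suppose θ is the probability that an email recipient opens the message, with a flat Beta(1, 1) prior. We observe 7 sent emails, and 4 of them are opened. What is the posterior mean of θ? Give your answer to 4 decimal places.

The binomial likelihood is conjugate to the Beta prior: with 4 successes and 3 failures, the posterior is Beta(1+4, 1+3) = Beta(5, 4).
Posterior mean = α/(α+β) = 5/9 = 0.5556.

Posterior mean ≈ 0.5556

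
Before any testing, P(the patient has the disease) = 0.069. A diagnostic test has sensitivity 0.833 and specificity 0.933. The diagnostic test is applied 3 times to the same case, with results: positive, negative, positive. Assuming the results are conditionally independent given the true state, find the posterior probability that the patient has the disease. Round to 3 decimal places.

Posterior P(H) ≈ 0.672

With H the event that the patient has the disease, the joint likelihood of the observed sequence is P(data|H) = 0.833·0.167·0.833 = 0.11588 and P(data|¬H) = 0.067·0.933·0.067 = 0.0041882.
Bayes: P(H|data) = 0.069·0.11588 / (0.069·0.11588 + 0.931·0.0041882) = 0.0079957/0.011895 = 0.6722.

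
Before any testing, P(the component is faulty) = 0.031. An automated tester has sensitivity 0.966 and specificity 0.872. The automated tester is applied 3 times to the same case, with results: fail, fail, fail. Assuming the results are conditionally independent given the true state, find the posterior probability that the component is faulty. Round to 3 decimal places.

With H the event that the component is faulty, the joint likelihood of the observed sequence is P(data|H) = 0.966·0.966·0.966 = 0.90143 and P(data|¬H) = 0.128·0.128·0.128 = 0.0020972.
Bayes: P(H|data) = 0.031·0.90143 / (0.031·0.90143 + 0.969·0.0020972) = 0.027944/0.029976 = 0.9322.

Posterior P(H) ≈ 0.932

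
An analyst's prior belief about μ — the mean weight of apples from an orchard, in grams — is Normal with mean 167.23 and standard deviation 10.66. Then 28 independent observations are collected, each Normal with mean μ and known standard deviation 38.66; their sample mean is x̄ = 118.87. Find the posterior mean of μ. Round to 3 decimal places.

Posterior mean ≈ 134.326

With known σ, the Normal prior is conjugate. Weight on the data is w = (n/σ²)/(n/σ² + 1/τ₀²) = 0.0187342/(0.0187342+0.00880006) = 0.68040.
Posterior mean = w·x̄ + (1−w)·μ₀ = 0.68040·118.87 + 0.31960·167.23 = 134.326.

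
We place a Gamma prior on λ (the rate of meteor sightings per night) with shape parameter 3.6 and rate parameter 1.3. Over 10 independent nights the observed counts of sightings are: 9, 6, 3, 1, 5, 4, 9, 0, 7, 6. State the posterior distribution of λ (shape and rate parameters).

Posterior: Gamma(shape=53.6, rate=11.3)

The Poisson likelihood adds the total count to the shape and the number of exposure periods to the rate. Here ∑xᵢ = 50 and n = 10, so shape 3.6→53.6 and rate 1.3→11.3.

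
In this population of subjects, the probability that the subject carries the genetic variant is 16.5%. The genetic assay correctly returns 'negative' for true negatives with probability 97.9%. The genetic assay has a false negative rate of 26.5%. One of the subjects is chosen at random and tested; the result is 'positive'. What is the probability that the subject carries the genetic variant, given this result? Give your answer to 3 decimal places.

Let H be the event that the subject carries the genetic variant. P(H) = 0.165, so P(¬H) = 0.835. With E the 'positive' result, P(E|H) = 0.735 and P(E|¬H) = 0.021.
P(E) = 0.735·0.165 + 0.021·0.835 = 0.12128 + 0.017535 = 0.13881.
By Bayes' theorem, P(H|E) = 0.12128 / 0.13881 = 0.874.

P(H | E) ≈ 0.874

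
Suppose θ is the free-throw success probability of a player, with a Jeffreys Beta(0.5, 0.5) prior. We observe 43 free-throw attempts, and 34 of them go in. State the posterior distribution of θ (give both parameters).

The binomial likelihood is conjugate to the Beta prior: with 34 successes and 9 failures, the posterior is Beta(0.5+34, 0.5+9) = Beta(34.5, 9.5).

Posterior: Beta(34.5, 9.5)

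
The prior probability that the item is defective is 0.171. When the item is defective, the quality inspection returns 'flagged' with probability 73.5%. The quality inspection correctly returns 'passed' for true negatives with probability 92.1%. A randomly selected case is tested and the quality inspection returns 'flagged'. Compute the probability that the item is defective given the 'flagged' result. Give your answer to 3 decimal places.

Let H be the event that the item is defective. P(H) = 0.171, so P(¬H) = 0.829. With E the 'flagged' result, P(E|H) = 0.735 and P(E|¬H) = 0.079.
P(E) = 0.735·0.171 + 0.079·0.829 = 0.12569 + 0.065491 = 0.19118.
By Bayes' theorem, P(H|E) = 0.12569 / 0.19118 = 0.657.

P(H | E) ≈ 0.657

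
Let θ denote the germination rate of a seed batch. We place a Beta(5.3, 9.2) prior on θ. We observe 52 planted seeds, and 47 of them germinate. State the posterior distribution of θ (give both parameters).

Observing 47 successes and 5 failures updates Beta(5.3, 9.2) by adding the success and failure counts to the two shape parameters: α = 5.3+47 = 52.3, β = 9.2+5 = 14.2.

Posterior: Beta(52.3, 14.2)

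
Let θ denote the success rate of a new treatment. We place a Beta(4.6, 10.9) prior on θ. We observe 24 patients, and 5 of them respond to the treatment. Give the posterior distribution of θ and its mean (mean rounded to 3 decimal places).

Posterior: Beta(9.6, 29.9); mean ≈ 0.243

The binomial likelihood is conjugate to the Beta prior: with 5 successes and 19 failures, the posterior is Beta(4.6+5, 10.9+19) = Beta(9.6, 29.9).
Posterior mean = α/(α+β) = 9.6/39.5 = 0.243.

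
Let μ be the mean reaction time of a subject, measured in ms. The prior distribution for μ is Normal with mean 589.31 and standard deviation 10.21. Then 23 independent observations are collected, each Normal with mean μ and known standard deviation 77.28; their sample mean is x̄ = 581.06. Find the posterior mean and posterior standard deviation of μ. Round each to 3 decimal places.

With known σ, the Normal prior is conjugate. Weight on the data is w = (n/σ²)/(n/σ² + 1/τ₀²) = 0.00385118/(0.00385118+0.00959287) = 0.28646.
Posterior mean = w·x̄ + (1−w)·μ₀ = 0.28646·581.06 + 0.71354·589.31 = 586.947. Posterior variance = 1/(0.00385118+0.00959287) = 74.3824, so SD = 8.625.

Posterior mean ≈ 586.947; posterior SD ≈ 8.625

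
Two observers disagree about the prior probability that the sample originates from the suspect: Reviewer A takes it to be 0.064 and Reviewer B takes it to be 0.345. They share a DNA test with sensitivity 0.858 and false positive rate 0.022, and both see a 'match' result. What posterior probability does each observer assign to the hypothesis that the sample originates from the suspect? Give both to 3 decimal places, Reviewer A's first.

Reviewer A: 0.727; Reviewer B: 0.954

P('+'|H) = 0.858, P('+'|¬H) = 0.022.
Reviewer A: numerator 0.858·0.064 = 0.054912; evidence = 0.054912+0.022·0.936 = 0.075504; posterior = 0.727.
Reviewer B: numerator 0.858·0.345 = 0.29601; evidence = 0.29601+0.022·0.655 = 0.31042; posterior = 0.954.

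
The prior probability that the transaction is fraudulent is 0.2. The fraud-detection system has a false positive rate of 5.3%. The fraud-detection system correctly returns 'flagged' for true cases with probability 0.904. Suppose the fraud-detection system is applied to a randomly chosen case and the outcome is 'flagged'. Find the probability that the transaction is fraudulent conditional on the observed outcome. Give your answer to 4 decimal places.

Write H for 'the transaction is fraudulent'. Prior odds H:¬H = 0.2/0.8 = 0.25000. For the 'flagged' outcome, the likelihood ratio is 0.904/0.053 = 17.057.
Posterior odds = 0.25000 × 17.057 = 4.2642, so P(H|E) = 4.2642/(1+4.2642) = 0.8100.

P(H | E) ≈ 0.8100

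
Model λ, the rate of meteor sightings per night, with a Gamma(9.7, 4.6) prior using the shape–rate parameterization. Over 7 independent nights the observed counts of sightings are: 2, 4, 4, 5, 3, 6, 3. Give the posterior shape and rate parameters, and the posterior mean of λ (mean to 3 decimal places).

The Poisson likelihood adds the total count to the shape and the number of exposure periods to the rate. Here ∑xᵢ = 27 and n = 7, so shape 9.7→36.7 and rate 4.6→11.6.
Posterior mean = shape/rate = 36.7/11.6 = 3.164.

Posterior: Gamma(shape=36.7, rate=11.6); mean ≈ 3.164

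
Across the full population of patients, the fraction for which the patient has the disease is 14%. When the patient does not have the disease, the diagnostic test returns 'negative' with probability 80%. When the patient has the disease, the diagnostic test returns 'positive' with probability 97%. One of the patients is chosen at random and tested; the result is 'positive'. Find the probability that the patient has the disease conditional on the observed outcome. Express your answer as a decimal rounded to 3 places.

P(H | E) ≈ 0.441

Let H be the event that the patient has the disease. P(H) = 0.14, so P(¬H) = 0.86. With E the 'positive' result, P(E|H) = 0.97 and P(E|¬H) = 0.2.
P(E) = 0.97·0.14 + 0.2·0.86 = 0.13580 + 0.17200 = 0.30780.
By Bayes' theorem, P(H|E) = 0.13580 / 0.30780 = 0.441.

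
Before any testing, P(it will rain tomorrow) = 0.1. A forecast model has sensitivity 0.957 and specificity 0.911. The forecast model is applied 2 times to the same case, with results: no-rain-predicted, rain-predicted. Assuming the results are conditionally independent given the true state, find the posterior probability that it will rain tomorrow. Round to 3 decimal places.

With H the event that it will rain tomorrow, the joint likelihood of the observed sequence is P(data|H) = 0.043·0.957 = 0.041151 and P(data|¬H) = 0.911·0.089 = 0.081079.
Bayes: P(H|data) = 0.1·0.041151 / (0.1·0.041151 + 0.9·0.081079) = 0.0041151/0.077086 = 0.0534.

Posterior P(H) ≈ 0.053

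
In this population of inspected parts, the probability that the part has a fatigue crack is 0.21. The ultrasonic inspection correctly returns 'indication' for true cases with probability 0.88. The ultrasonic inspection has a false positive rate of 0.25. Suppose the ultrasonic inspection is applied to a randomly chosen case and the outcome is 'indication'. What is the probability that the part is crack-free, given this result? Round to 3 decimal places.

P(¬H | E) ≈ 0.517

Let H be the event that the part has a fatigue crack. P(H) = 0.21, so P(¬H) = 0.79. With E the 'indication' result, P(E|H) = 0.88 and P(E|¬H) = 0.25.
P(E) = 0.88·0.21 + 0.25·0.79 = 0.18480 + 0.19750 = 0.38230.
By Bayes' theorem, P(H|E) = 0.18480 / 0.38230 = 0.483. Hence P(¬H|E) = 1 − 0.483 = 0.517.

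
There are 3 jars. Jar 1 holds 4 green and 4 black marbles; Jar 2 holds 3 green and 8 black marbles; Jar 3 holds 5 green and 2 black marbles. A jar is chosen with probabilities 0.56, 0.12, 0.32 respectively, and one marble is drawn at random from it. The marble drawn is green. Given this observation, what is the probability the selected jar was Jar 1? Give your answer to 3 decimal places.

Posterior probability ≈ 0.517

P(green|Jar 1) = 0.5; P(green|Jar 2) = 0.2727; P(green|Jar 3) = 0.7143.
Prior × likelihood for each source: 0.56·0.5=0.2800, 0.12·0.2727=0.03273, 0.32·0.7143=0.2286. Summing gives P(green) = 0.54130.
P(Jar 1 | green) = 0.2800 / 0.54130 = 0.517.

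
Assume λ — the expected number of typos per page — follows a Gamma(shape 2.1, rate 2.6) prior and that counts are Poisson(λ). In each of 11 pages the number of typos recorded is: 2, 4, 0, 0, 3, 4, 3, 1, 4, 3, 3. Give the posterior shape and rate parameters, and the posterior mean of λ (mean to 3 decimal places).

The Poisson likelihood adds the total count to the shape and the number of exposure periods to the rate. Here ∑xᵢ = 27 and n = 11, so shape 2.1→29.1 and rate 2.6→13.6.
E[λ | data] = 29.1/13.6 = 2.140.

Posterior: Gamma(shape=29.1, rate=13.6); mean ≈ 2.140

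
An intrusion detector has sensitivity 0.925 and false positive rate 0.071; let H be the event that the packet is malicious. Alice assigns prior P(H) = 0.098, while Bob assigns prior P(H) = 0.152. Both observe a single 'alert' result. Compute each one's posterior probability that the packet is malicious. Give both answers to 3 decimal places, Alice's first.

P('+'|H) = 0.925, P('+'|¬H) = 0.071.
Alice: numerator 0.925·0.098 = 0.090650; evidence = 0.090650+0.071·0.902 = 0.15469; posterior = 0.586.
Bob: numerator 0.925·0.152 = 0.14060; evidence = 0.14060+0.071·0.848 = 0.20081; posterior = 0.700.

Alice: 0.586; Bob: 0.700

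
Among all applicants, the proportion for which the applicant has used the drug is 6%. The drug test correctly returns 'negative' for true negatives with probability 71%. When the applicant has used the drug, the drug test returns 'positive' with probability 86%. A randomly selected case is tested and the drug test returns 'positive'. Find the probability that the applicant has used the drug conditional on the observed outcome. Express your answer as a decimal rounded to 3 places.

Let H be the event that the applicant has used the drug. P(H) = 0.06, so P(¬H) = 0.94. With E the 'positive' result, P(E|H) = 0.86 and P(E|¬H) = 0.29.
P(E) = 0.86·0.06 + 0.29·0.94 = 0.051600 + 0.27260 = 0.32420.
By Bayes' theorem, P(H|E) = 0.051600 / 0.32420 = 0.159.

P(H | E) ≈ 0.159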